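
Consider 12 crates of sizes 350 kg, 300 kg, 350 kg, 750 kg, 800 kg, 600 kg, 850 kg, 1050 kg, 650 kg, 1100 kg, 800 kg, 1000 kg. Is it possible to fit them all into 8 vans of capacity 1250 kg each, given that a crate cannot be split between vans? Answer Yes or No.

Yes

A valid assignment using 8 vans:
  van 1: 1100 = 1100
  van 2: 1050 = 1050
  van 3: 1000 = 1000
  van 4: 850 + 350 = 1200
  van 5: 800 + 350 = 1150
  van 6: 800 + 300 = 1100
  van 7: 750 = 750
  van 8: 650 + 600 = 1250
Every load is within 1250 kg, so 8 vans suffice.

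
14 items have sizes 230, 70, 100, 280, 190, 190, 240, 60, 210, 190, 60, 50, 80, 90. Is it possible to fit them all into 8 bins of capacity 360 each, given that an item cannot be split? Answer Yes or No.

A valid assignment using 7 bins:
  bin 1: 280 + 80 = 360
  bin 2: 240 + 100 = 340
  bin 3: 230 + 90 = 320
  bin 4: 210 + 70 + 60 = 340
  bin 5: 190 + 60 + 50 = 300
  bin 6: 190 = 190
  bin 7: 190 = 190
That uses only 7 ≤ 8, so 8 bins are enough.

Yes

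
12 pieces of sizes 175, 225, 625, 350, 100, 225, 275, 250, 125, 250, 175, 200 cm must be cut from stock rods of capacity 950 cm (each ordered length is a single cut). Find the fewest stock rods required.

4

Total = 625 + 350 + 275 + 250 + 250 + 225 + 225 + 200 + 175 + 175 + 125 + 100 = 2975 cm.
Lower bound: ⌈2975/950⌉ = 4 stock rods.
A packing using 4 stock rods:
  stock rod 1: 625 + 275 = 900
  stock rod 2: 350 + 250 + 250 + 100 = 950
  stock rod 3: 225 + 225 + 200 + 175 + 125 = 950
  stock rod 4: 175 = 175
This matches the lower bound, so 4 is optimal.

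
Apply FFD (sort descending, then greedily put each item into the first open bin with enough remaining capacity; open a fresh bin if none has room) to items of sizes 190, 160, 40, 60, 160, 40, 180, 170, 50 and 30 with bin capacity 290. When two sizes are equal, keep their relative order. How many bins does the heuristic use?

Sorted descending: 190, 180, 170, 160, 160, 60, 50, 40, 40, 30.
  190 → bin 1 (new)  [load 190/290]
  180 → bin 2 (new)  [load 180/290]
  170 → bin 3 (new)  [load 170/290]
  160 → bin 4 (new)  [load 160/290]
  160 → bin 5 (new)  [load 160/290]
  60 → bin 1  [load 250/290]
  50 → bin 2  [load 230/290]
  40 → bin 1  [load 290/290]
  40 → bin 2  [load 270/290]
  30 → bin 3  [load 200/290]
5 bins opened.

5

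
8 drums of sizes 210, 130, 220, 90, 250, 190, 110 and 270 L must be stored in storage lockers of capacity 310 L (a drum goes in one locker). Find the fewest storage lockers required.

6

Total = 270 + 250 + 220 + 210 + 190 + 130 + 110 + 90 = 1470 L.
Lower bound: ⌈1470/310⌉ = 5 storage lockers.
A packing using 6 storage lockers:
  locker 1: 270 = 270
  locker 2: 250 = 250
  locker 3: 220 + 90 = 310
  locker 4: 210 = 210
  locker 5: 190 + 110 = 300
  locker 6: 130 = 130
No arrangement into 5 storage lockers stays within capacity, so 6 is optimal.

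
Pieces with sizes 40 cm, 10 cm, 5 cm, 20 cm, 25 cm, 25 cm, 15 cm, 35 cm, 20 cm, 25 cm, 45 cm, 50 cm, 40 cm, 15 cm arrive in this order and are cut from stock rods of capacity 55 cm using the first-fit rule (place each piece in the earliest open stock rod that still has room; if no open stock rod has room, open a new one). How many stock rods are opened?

8

  40 → stock rod 1 (new)  [load 40/55]
  10 → stock rod 1  [load 50/55]
  5 → stock rod 1  [load 55/55]
  20 → stock rod 2 (new)  [load 20/55]
  25 → stock rod 2  [load 45/55]
  25 → stock rod 3 (new)  [load 25/55]
  15 → stock rod 3  [load 40/55]
  35 → stock rod 4 (new)  [load 35/55]
  20 → stock rod 4  [load 55/55]
  25 → stock rod 5 (new)  [load 25/55]
  45 → stock rod 6 (new)  [load 45/55]
  50 → stock rod 7 (new)  [load 50/55]
  40 → stock rod 8 (new)  [load 40/55]
  15 → stock rod 3  [load 55/55]
8 stock rods opened.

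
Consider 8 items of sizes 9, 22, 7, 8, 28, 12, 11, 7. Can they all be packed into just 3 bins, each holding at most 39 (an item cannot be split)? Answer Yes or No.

Yes

A valid assignment using 3 bins:
  bin 1: 28 + 11 = 39
  bin 2: 22 + 12 = 34
  bin 3: 9 + 8 + 7 + 7 = 31
Every load is within 39, so 3 bins suffice.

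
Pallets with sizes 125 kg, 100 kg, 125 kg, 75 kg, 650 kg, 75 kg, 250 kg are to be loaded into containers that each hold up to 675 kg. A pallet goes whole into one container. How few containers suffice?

3

Total = 650 + 250 + 125 + 125 + 100 + 75 + 75 = 1400 kg.
Lower bound: ⌈1400/675⌉ = 3 containers.
A packing using 3 containers:
  container 1: 650 = 650
  container 2: 250 + 125 + 125 + 100 + 75 = 675
  container 3: 75 = 75
This matches the lower bound, so 3 is optimal.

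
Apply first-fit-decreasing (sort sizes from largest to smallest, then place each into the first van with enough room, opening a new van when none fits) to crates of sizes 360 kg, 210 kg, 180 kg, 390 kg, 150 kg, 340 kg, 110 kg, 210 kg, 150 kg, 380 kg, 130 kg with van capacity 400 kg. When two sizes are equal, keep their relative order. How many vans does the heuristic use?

Sorted descending: 390, 380, 360, 340, 210, 210, 180, 150, 150, 130, 110.
  390 → van 1 (new)  [load 390/400]
  380 → van 2 (new)  [load 380/400]
  360 → van 3 (new)  [load 360/400]
  340 → van 4 (new)  [load 340/400]
  210 → van 5 (new)  [load 210/400]
  210 → van 6 (new)  [load 210/400]
  180 → van 5  [load 390/400]
  150 → van 6  [load 360/400]
  150 → van 7 (new)  [load 150/400]
  130 → van 7  [load 280/400]
  110 → van 7  [load 390/400]
7 vans opened.

7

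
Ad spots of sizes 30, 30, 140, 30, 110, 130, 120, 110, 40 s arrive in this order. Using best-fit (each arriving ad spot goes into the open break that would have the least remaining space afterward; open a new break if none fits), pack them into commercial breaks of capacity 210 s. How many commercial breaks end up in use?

5

  30 → break 1 (new)  [load 30/210]
  30 → break 1  [load 60/210]
  140 → break 1  [load 200/210]
  30 → break 2 (new)  [load 30/210]
  110 → break 2  [load 140/210]
  130 → break 3 (new)  [load 130/210]
  120 → break 4 (new)  [load 120/210]
  110 → break 5 (new)  [load 110/210]
  40 → break 2  [load 180/210]
5 commercial breaks opened.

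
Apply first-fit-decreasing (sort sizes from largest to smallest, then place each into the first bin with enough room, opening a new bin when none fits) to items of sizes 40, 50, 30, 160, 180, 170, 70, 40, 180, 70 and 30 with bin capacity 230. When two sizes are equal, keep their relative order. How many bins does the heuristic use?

Sorted descending: 180, 180, 170, 160, 70, 70, 50, 40, 40, 30, 30.
  180 → bin 1 (new)  [load 180/230]
  180 → bin 2 (new)  [load 180/230]
  170 → bin 3 (new)  [load 170/230]
  160 → bin 4 (new)  [load 160/230]
  70 → bin 4  [load 230/230]
  70 → bin 5 (new)  [load 70/230]
  50 → bin 1  [load 230/230]
  40 → bin 2  [load 220/230]
  40 → bin 3  [load 210/230]
  30 → bin 5  [load 100/230]
  30 → bin 5  [load 130/230]
5 bins opened.

5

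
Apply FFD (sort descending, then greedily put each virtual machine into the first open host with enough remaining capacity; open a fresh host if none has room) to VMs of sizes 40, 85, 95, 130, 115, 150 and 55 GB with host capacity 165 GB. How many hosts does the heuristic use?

Sorted descending: 150, 130, 115, 95, 85, 55, 40.
  150 → host 1 (new)  [load 150/165]
  130 → host 2 (new)  [load 130/165]
  115 → host 3 (new)  [load 115/165]
  95 → host 4 (new)  [load 95/165]
  85 → host 5 (new)  [load 85/165]
  55 → host 4  [load 150/165]
  40 → host 3  [load 155/165]
5 hosts opened.

5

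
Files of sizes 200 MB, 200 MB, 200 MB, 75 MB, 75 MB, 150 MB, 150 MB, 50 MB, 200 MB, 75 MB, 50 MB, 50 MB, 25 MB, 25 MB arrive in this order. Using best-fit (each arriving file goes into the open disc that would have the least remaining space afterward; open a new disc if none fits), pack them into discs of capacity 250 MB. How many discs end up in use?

  200 → disc 1 (new)  [load 200/250]
  200 → disc 2 (new)  [load 200/250]
  200 → disc 3 (new)  [load 200/250]
  75 → disc 4 (new)  [load 75/250]
  75 → disc 4  [load 150/250]
  150 → disc 5 (new)  [load 150/250]
  150 → disc 6 (new)  [load 150/250]
  50 → disc 1  [load 250/250]
  200 → disc 7 (new)  [load 200/250]
  75 → disc 4  [load 225/250]
  50 → disc 2  [load 250/250]
  50 → disc 3  [load 250/250]
  25 → disc 4  [load 250/250]
  25 → disc 7  [load 225/250]
7 discs opened.

7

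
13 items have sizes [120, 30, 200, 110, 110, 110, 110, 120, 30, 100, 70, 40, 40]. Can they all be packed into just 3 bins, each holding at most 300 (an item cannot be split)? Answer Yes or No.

Total = 1190; ⌈1190/300⌉ = 4.
At least 4 bins are required, but only 3 are allowed.

No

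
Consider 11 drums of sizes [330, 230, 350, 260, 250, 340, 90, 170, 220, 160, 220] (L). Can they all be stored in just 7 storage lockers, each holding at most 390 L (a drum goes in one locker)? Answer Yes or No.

No

Total = 2620 L; ⌈2620/390⌉ = 7.
8 drums each exceed half the capacity and cannot share a locker, forcing at least 8 storage lockers.
At least 8 storage lockers are required, but only 7 are allowed.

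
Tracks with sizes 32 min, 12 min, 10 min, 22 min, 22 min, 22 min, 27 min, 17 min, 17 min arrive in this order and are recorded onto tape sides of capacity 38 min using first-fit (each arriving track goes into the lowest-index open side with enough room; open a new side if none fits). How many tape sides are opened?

7

  32 → side 1 (new)  [load 32/38]
  12 → side 2 (new)  [load 12/38]
  10 → side 2  [load 22/38]
  22 → side 3 (new)  [load 22/38]
  22 → side 4 (new)  [load 22/38]
  22 → side 5 (new)  [load 22/38]
  27 → side 6 (new)  [load 27/38]
  17 → side 7 (new)  [load 17/38]
  17 → side 7  [load 34/38]
7 tape sides opened.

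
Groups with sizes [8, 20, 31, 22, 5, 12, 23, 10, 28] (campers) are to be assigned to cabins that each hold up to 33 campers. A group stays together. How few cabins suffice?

5

Total = 31 + 28 + 23 + 22 + 20 + 12 + 10 + 8 + 5 = 159 campers.
Lower bound: ⌈159/33⌉ = 5 cabins.
A packing using 5 cabins:
  cabin 1: 31 = 31
  cabin 2: 28 + 5 = 33
  cabin 3: 23 + 10 = 33
  cabin 4: 22 + 8 = 30
  cabin 5: 20 + 12 = 32
This matches the lower bound, so 5 is optimal.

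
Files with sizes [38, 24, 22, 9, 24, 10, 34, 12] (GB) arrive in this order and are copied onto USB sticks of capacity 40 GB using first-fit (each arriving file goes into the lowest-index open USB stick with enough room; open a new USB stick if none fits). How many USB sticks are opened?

  38 → USB stick 1 (new)  [load 38/40]
  24 → USB stick 2 (new)  [load 24/40]
  22 → USB stick 3 (new)  [load 22/40]
  9 → USB stick 2  [load 33/40]
  24 → USB stick 4 (new)  [load 24/40]
  10 → USB stick 3  [load 32/40]
  34 → USB stick 5 (new)  [load 34/40]
  12 → USB stick 4  [load 36/40]
5 USB sticks opened.

5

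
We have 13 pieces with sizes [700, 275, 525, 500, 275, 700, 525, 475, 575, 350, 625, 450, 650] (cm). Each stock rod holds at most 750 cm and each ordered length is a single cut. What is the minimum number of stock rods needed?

11

Total = 700 + 700 + 650 + 625 + 575 + 525 + 525 + 500 + 475 + 450 + 350 + 275 + 275 = 6625 cm.
Lower bound: ⌈6625/750⌉ = 9 stock rods.
Also, 10 pieces each exceed 375 cm, and no two of those can share a stock rod, so at least 10 stock rods are needed.
A packing using 11 stock rods:
  stock rod 1: 700 = 700
  stock rod 2: 700 = 700
  stock rod 3: 650 = 650
  stock rod 4: 625 = 625
  stock rod 5: 575 = 575
  stock rod 6: 525 = 525
  stock rod 7: 525 = 525
  stock rod 8: 500 = 500
  stock rod 9: 475 + 275 = 750
  stock rod 10: 450 + 275 = 725
  stock rod 11: 350 = 350
No arrangement into 10 stock rods stays within capacity, so 11 is optimal.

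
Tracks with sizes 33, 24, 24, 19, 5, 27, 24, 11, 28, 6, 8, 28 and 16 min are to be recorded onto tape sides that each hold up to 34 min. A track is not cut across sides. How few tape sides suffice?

9

Total = 33 + 28 + 28 + 27 + 24 + 24 + 24 + 19 + 16 + 11 + 8 + 6 + 5 = 253 min.
Lower bound: ⌈253/34⌉ = 8 tape sides.
A packing using 9 tape sides:
  side 1: 33 = 33
  side 2: 28 + 6 = 34
  side 3: 28 + 5 = 33
  side 4: 27 = 27
  side 5: 24 + 8 = 32
  side 6: 24 = 24
  side 7: 24 = 24
  side 8: 19 + 11 = 30
  side 9: 16 = 16
No arrangement into 8 tape sides stays within capacity, so 9 is optimal.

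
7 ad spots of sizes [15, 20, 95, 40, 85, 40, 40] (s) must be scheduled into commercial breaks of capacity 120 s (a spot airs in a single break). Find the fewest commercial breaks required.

3

Total = 95 + 85 + 40 + 40 + 40 + 20 + 15 = 335 s.
Lower bound: ⌈335/120⌉ = 3 commercial breaks.
A packing using 3 commercial breaks:
  break 1: 95 + 20 = 115
  break 2: 85 + 15 = 100
  break 3: 40 + 40 + 40 = 120
This matches the lower bound, so 3 is optimal.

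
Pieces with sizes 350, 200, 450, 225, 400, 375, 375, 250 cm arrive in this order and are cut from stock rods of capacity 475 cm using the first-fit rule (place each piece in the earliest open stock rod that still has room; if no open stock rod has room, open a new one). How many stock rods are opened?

7

  350 → stock rod 1 (new)  [load 350/475]
  200 → stock rod 2 (new)  [load 200/475]
  450 → stock rod 3 (new)  [load 450/475]
  225 → stock rod 2  [load 425/475]
  400 → stock rod 4 (new)  [load 400/475]
  375 → stock rod 5 (new)  [load 375/475]
  375 → stock rod 6 (new)  [load 375/475]
  250 → stock rod 7 (new)  [load 250/475]
7 stock rods opened.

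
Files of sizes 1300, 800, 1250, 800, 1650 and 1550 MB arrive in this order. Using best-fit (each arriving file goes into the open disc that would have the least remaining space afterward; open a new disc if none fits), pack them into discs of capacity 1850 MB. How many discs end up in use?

5

  1300 → disc 1 (new)  [load 1300/1850]
  800 → disc 2 (new)  [load 800/1850]
  1250 → disc 3 (new)  [load 1250/1850]
  800 → disc 2  [load 1600/1850]
  1650 → disc 4 (new)  [load 1650/1850]
  1550 → disc 5 (new)  [load 1550/1850]
5 discs opened.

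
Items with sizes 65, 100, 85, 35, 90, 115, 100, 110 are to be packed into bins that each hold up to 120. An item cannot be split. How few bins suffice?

7

Total = 115 + 110 + 100 + 100 + 90 + 85 + 65 + 35 = 700.
Lower bound: ⌈700/120⌉ = 6 bins.
Also, 7 items each exceed 60, and no two of those can share a bin, so at least 7 bins are needed.
A packing using 7 bins:
  bin 1: 115 = 115
  bin 2: 110 = 110
  bin 3: 100 = 100
  bin 4: 100 = 100
  bin 5: 90 = 90
  bin 6: 85 + 35 = 120
  bin 7: 65 = 65
This matches the lower bound, so 7 is optimal.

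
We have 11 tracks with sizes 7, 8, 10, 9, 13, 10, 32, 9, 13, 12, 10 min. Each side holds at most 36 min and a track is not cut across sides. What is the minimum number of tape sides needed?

Total = 32 + 13 + 13 + 12 + 10 + 10 + 10 + 9 + 9 + 8 + 7 = 133 min.
Lower bound: ⌈133/36⌉ = 4 tape sides.
A packing using 4 tape sides:
  side 1: 32 = 32
  side 2: 13 + 13 + 10 = 36
  side 3: 12 + 10 + 10 = 32
  side 4: 9 + 9 + 8 + 7 = 33
This matches the lower bound, so 4 is optimal.

4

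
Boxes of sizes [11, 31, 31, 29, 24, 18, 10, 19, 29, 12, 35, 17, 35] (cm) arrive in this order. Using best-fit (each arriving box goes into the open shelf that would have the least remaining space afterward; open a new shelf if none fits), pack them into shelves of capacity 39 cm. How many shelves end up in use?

  11 → shelf 1 (new)  [load 11/39]
  31 → shelf 2 (new)  [load 31/39]
  31 → shelf 3 (new)  [load 31/39]
  29 → shelf 4 (new)  [load 29/39]
  24 → shelf 1  [load 35/39]
  18 → shelf 5 (new)  [load 18/39]
  10 → shelf 4  [load 39/39]
  19 → shelf 5  [load 37/39]
  29 → shelf 6 (new)  [load 29/39]
  12 → shelf 7 (new)  [load 12/39]
  35 → shelf 8 (new)  [load 35/39]
  17 → shelf 7  [load 29/39]
  35 → shelf 9 (new)  [load 35/39]
9 shelves opened.

9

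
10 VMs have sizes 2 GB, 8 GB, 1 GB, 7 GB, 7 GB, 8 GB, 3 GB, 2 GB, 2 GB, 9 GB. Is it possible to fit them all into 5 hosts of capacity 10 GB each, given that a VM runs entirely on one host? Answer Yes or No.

Yes

A valid assignment using 5 hosts:
  host 1: 9 + 1 = 10
  host 2: 8 + 2 = 10
  host 3: 8 + 2 = 10
  host 4: 7 + 3 = 10
  host 5: 7 + 2 = 9
Every load is within 10 GB, so 5 hosts suffice.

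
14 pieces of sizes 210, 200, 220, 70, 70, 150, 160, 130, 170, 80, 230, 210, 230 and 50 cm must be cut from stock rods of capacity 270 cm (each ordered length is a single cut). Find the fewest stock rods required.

10

Total = 230 + 230 + 220 + 210 + 210 + 200 + 170 + 160 + 150 + 130 + 80 + 70 + 70 + 50 = 2180 cm.
Lower bound: ⌈2180/270⌉ = 9 stock rods.
A packing using 10 stock rods:
  stock rod 1: 230 = 230
  stock rod 2: 230 = 230
  stock rod 3: 220 + 50 = 270
  stock rod 4: 210 = 210
  stock rod 5: 210 = 210
  stock rod 6: 200 + 70 = 270
  stock rod 7: 170 + 80 = 250
  stock rod 8: 160 + 70 = 230
  stock rod 9: 150 = 150
  stock rod 10: 130 = 130
No arrangement into 9 stock rods stays within capacity, so 10 is optimal.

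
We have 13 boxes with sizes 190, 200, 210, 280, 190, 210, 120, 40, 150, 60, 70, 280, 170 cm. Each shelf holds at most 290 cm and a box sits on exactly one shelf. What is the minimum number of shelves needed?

9

Total = 280 + 280 + 210 + 210 + 200 + 190 + 190 + 170 + 150 + 120 + 70 + 60 + 40 = 2170 cm.
Lower bound: ⌈2170/290⌉ = 8 shelves.
Also, 9 boxes each exceed 145 cm, and no two of those can share a shelf, so at least 9 shelves are needed.
A packing using 9 shelves:
  shelf 1: 280 = 280
  shelf 2: 280 = 280
  shelf 3: 210 + 70 = 280
  shelf 4: 210 + 60 = 270
  shelf 5: 200 + 40 = 240
  shelf 6: 190 = 190
  shelf 7: 190 = 190
  shelf 8: 170 + 120 = 290
  shelf 9: 150 = 150
This matches the lower bound, so 9 is optimal.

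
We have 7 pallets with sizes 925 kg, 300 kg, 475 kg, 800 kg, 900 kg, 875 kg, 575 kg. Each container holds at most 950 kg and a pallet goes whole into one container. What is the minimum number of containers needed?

Total = 925 + 900 + 875 + 800 + 575 + 475 + 300 = 4850 kg.
Lower bound: ⌈4850/950⌉ = 6 containers.
A packing using 6 containers:
  container 1: 925 = 925
  container 2: 900 = 900
  container 3: 875 = 875
  container 4: 800 = 800
  container 5: 575 + 300 = 875
  container 6: 475 = 475
This matches the lower bound, so 6 is optimal.

6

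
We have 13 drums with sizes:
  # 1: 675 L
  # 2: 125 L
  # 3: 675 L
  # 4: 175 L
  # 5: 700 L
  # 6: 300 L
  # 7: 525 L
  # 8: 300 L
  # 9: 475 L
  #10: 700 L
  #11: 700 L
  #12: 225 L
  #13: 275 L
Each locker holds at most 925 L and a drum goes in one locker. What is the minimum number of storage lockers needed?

8

Total = 700 + 700 + 700 + 675 + 675 + 525 + 475 + 300 + 300 + 275 + 225 + 175 + 125 = 5850 L.
Lower bound: ⌈5850/925⌉ = 7 storage lockers.
A packing using 8 storage lockers:
  locker 1: 700 + 225 = 925
  locker 2: 700 + 175 = 875
  locker 3: 700 + 125 = 825
  locker 4: 675 = 675
  locker 5: 675 = 675
  locker 6: 525 + 300 = 825
  locker 7: 475 + 300 = 775
  locker 8: 275 = 275
No arrangement into 7 storage lockers stays within capacity, so 8 is optimal.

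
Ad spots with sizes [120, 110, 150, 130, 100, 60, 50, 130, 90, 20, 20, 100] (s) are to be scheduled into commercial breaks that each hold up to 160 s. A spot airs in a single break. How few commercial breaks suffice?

Total = 150 + 130 + 130 + 120 + 110 + 100 + 100 + 90 + 60 + 50 + 20 + 20 = 1080 s.
Lower bound: ⌈1080/160⌉ = 7 commercial breaks.
Also, 8 ad spots each exceed 80 s, and no two of those can share a break, so at least 8 commercial breaks are needed.
A packing using 8 commercial breaks:
  break 1: 150 = 150
  break 2: 130 + 20 = 150
  break 3: 130 + 20 = 150
  break 4: 120 = 120
  break 5: 110 + 50 = 160
  break 6: 100 + 60 = 160
  break 7: 100 = 100
  break 8: 90 = 90
This matches the lower bound, so 8 is optimal.

8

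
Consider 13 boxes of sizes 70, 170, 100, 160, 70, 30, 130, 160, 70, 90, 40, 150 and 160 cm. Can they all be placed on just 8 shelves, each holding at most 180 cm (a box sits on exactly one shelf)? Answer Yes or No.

Total = 1400 cm; ⌈1400/180⌉ = 8.
The bound of 8 does not rule out 8, but exhaustive search shows no assignment into 8 shelves of capacity 180 cm exists — the minimum is 9.

No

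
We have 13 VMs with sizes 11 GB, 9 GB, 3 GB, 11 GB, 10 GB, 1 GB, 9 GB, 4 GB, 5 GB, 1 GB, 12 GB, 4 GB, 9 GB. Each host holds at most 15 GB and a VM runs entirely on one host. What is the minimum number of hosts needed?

Total = 12 + 11 + 11 + 10 + 9 + 9 + 9 + 5 + 4 + 4 + 3 + 1 + 1 = 89 GB.
Lower bound: ⌈89/15⌉ = 6 hosts.
Also, 7 VMs each exceed 15/2 GB, and no two of those can share a host, so at least 7 hosts are needed.
A packing using 7 hosts:
  host 1: 12 + 3 = 15
  host 2: 11 + 4 = 15
  host 3: 11 + 4 = 15
  host 4: 10 + 5 = 15
  host 5: 9 + 1 + 1 = 11
  host 6: 9 = 9
  host 7: 9 = 9
This matches the lower bound, so 7 is optimal.

7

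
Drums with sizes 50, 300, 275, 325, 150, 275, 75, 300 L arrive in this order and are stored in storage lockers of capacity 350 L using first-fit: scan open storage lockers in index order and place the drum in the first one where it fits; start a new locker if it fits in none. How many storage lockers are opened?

6

  50 → locker 1 (new)  [load 50/350]
  300 → locker 1  [load 350/350]
  275 → locker 2 (new)  [load 275/350]
  325 → locker 3 (new)  [load 325/350]
  150 → locker 4 (new)  [load 150/350]
  275 → locker 5 (new)  [load 275/350]
  75 → locker 2  [load 350/350]
  300 → locker 6 (new)  [load 300/350]
6 storage lockers opened.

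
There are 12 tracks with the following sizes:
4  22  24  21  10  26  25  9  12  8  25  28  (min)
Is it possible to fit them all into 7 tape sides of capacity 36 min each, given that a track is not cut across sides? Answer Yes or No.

A valid assignment using 7 tape sides:
  side 1: 28 + 8 = 36
  side 2: 26 + 10 = 36
  side 3: 25 + 9 = 34
  side 4: 25 + 4 = 29
  side 5: 24 + 12 = 36
  side 6: 22 = 22
  side 7: 21 = 21
Every load is within 36 min, so 7 tape sides suffice.

Yes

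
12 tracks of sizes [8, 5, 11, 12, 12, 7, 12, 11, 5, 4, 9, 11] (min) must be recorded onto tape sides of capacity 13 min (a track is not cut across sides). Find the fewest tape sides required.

Total = 12 + 12 + 12 + 11 + 11 + 11 + 9 + 8 + 7 + 5 + 5 + 4 = 107 min.
Lower bound: ⌈107/13⌉ = 9 tape sides.
A packing using 9 tape sides:
  side 1: 12 = 12
  side 2: 12 = 12
  side 3: 12 = 12
  side 4: 11 = 11
  side 5: 11 = 11
  side 6: 11 = 11
  side 7: 9 + 4 = 13
  side 8: 8 + 5 = 13
  side 9: 7 + 5 = 12
This matches the lower bound, so 9 is optimal.

9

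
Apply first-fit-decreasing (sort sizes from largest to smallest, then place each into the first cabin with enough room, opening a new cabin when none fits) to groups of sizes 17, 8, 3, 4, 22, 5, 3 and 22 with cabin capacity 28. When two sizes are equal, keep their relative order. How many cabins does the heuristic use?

4

Sorted descending: 22, 22, 17, 8, 5, 4, 3, 3.
  22 → cabin 1 (new)  [load 22/28]
  22 → cabin 2 (new)  [load 22/28]
  17 → cabin 3 (new)  [load 17/28]
  8 → cabin 3  [load 25/28]
  5 → cabin 1  [load 27/28]
  4 → cabin 2  [load 26/28]
  3 → cabin 3  [load 28/28]
  3 → cabin 4 (new)  [load 3/28]
4 cabins opened.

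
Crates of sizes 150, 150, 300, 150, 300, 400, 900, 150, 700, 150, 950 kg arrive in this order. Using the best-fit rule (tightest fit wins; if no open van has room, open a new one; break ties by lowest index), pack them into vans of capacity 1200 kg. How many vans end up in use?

  150 → van 1 (new)  [load 150/1200]
  150 → van 1  [load 300/1200]
  300 → van 1  [load 600/1200]
  150 → van 1  [load 750/1200]
  300 → van 1  [load 1050/1200]
  400 → van 2 (new)  [load 400/1200]
  900 → van 3 (new)  [load 900/1200]
  150 → van 1  [load 1200/1200]
  700 → van 2  [load 1100/1200]
  150 → van 3  [load 1050/1200]
  950 → van 4 (new)  [load 950/1200]
4 vans opened.

4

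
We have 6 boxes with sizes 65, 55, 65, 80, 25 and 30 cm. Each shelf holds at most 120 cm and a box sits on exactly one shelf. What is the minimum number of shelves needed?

Total = 80 + 65 + 65 + 55 + 30 + 25 = 320 cm.
Lower bound: ⌈320/120⌉ = 3 shelves.
A packing using 3 shelves:
  shelf 1: 80 + 30 = 110
  shelf 2: 65 + 55 = 120
  shelf 3: 65 + 25 = 90
This matches the lower bound, so 3 is optimal.

3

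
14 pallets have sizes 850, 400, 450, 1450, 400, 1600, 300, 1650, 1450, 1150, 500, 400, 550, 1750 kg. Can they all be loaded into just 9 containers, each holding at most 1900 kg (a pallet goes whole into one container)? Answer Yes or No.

Yes

A valid assignment using 8 containers:
  container 1: 1750 = 1750
  container 2: 1650 = 1650
  container 3: 1600 + 300 = 1900
  container 4: 1450 + 450 = 1900
  container 5: 1450 + 400 = 1850
  container 6: 1150 + 550 = 1700
  container 7: 850 + 500 + 400 = 1750
  container 8: 400 = 400
That uses only 8 ≤ 9, so 9 containers are enough.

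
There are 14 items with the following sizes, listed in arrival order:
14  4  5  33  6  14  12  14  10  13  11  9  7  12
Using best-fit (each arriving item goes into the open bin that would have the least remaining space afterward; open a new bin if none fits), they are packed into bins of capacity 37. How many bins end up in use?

  14 → bin 1 (new)  [load 14/37]
  4 → bin 1  [load 18/37]
  5 → bin 1  [load 23/37]
  33 → bin 2 (new)  [load 33/37]
  6 → bin 1  [load 29/37]
  14 → bin 3 (new)  [load 14/37]
  12 → bin 3  [load 26/37]
  14 → bin 4 (new)  [load 14/37]
  10 → bin 3  [load 36/37]
  13 → bin 4  [load 27/37]
  11 → bin 5 (new)  [load 11/37]
  9 → bin 4  [load 36/37]
  7 → bin 1  [load 36/37]
  12 → bin 5  [load 23/37]
5 bins opened.

5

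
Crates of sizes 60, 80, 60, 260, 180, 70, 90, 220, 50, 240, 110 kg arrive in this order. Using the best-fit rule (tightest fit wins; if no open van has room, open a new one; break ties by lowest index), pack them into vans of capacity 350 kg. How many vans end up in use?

5

  60 → van 1 (new)  [load 60/350]
  80 → van 1  [load 140/350]
  60 → van 1  [load 200/350]
  260 → van 2 (new)  [load 260/350]
  180 → van 3 (new)  [load 180/350]
  70 → van 2  [load 330/350]
  90 → van 1  [load 290/350]
  220 → van 4 (new)  [load 220/350]
  50 → van 1  [load 340/350]
  240 → van 5 (new)  [load 240/350]
  110 → van 5  [load 350/350]
5 vans opened.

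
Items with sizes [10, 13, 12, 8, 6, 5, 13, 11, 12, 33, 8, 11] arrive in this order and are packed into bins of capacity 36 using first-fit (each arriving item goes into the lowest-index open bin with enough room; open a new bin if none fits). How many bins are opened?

  10 → bin 1 (new)  [load 10/36]
  13 → bin 1  [load 23/36]
  12 → bin 1  [load 35/36]
  8 → bin 2 (new)  [load 8/36]
  6 → bin 2  [load 14/36]
  5 → bin 2  [load 19/36]
  13 → bin 2  [load 32/36]
  11 → bin 3 (new)  [load 11/36]
  12 → bin 3  [load 23/36]
  33 → bin 4 (new)  [load 33/36]
  8 → bin 3  [load 31/36]
  11 → bin 5 (new)  [load 11/36]
5 bins opened.

5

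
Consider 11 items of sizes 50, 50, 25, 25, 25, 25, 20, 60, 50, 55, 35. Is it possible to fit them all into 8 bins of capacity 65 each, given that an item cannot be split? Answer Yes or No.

A valid assignment using 8 bins:
  bin 1: 60 = 60
  bin 2: 55 = 55
  bin 3: 50 = 50
  bin 4: 50 = 50
  bin 5: 50 = 50
  bin 6: 35 + 25 = 60
  bin 7: 25 + 25 = 50
  bin 8: 25 + 20 = 45
Every load is within 65, so 8 bins suffice.

Yes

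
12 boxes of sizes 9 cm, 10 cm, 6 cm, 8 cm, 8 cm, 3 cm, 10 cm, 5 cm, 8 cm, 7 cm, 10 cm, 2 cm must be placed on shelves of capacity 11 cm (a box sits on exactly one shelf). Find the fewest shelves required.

Total = 10 + 10 + 10 + 9 + 8 + 8 + 8 + 7 + 6 + 5 + 3 + 2 = 86 cm.
Lower bound: ⌈86/11⌉ = 8 shelves.
Also, 9 boxes each exceed 11/2 cm, and no two of those can share a shelf, so at least 9 shelves are needed.
A packing using 9 shelves:
  shelf 1: 10 = 10
  shelf 2: 10 = 10
  shelf 3: 10 = 10
  shelf 4: 9 + 2 = 11
  shelf 5: 8 + 3 = 11
  shelf 6: 8 = 8
  shelf 7: 8 = 8
  shelf 8: 7 = 7
  shelf 9: 6 + 5 = 11
This matches the lower bound, so 9 is optimal.

9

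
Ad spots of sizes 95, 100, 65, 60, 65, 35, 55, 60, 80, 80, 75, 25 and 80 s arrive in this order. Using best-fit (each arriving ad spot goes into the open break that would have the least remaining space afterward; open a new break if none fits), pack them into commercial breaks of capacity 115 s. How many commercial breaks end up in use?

  95 → break 1 (new)  [load 95/115]
  100 → break 2 (new)  [load 100/115]
  65 → break 3 (new)  [load 65/115]
  60 → break 4 (new)  [load 60/115]
  65 → break 5 (new)  [load 65/115]
  35 → break 3  [load 100/115]
  55 → break 4  [load 115/115]
  60 → break 6 (new)  [load 60/115]
  80 → break 7 (new)  [load 80/115]
  80 → break 8 (new)  [load 80/115]
  75 → break 9 (new)  [load 75/115]
  25 → break 7  [load 105/115]
  80 → break 10 (new)  [load 80/115]
10 commercial breaks opened.

10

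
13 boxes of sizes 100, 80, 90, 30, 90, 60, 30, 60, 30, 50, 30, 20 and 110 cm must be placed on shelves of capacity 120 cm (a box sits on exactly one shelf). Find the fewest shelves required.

Total = 110 + 100 + 90 + 90 + 80 + 60 + 60 + 50 + 30 + 30 + 30 + 30 + 20 = 780 cm.
Lower bound: ⌈780/120⌉ = 7 shelves.
A packing using 7 shelves:
  shelf 1: 110 = 110
  shelf 2: 100 + 20 = 120
  shelf 3: 90 + 30 = 120
  shelf 4: 90 + 30 = 120
  shelf 5: 80 + 30 = 110
  shelf 6: 60 + 60 = 120
  shelf 7: 50 + 30 = 80
This matches the lower bound, so 7 is optimal.

7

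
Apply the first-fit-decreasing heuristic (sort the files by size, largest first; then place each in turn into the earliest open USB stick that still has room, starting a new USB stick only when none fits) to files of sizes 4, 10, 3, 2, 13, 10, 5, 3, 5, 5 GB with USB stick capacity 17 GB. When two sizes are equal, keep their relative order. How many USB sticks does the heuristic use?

Sorted descending: 13, 10, 10, 5, 5, 5, 4, 3, 3, 2.
  13 → USB stick 1 (new)  [load 13/17]
  10 → USB stick 2 (new)  [load 10/17]
  10 → USB stick 3 (new)  [load 10/17]
  5 → USB stick 2  [load 15/17]
  5 → USB stick 3  [load 15/17]
  5 → USB stick 4 (new)  [load 5/17]
  4 → USB stick 1  [load 17/17]
  3 → USB stick 4  [load 8/17]
  3 → USB stick 4  [load 11/17]
  2 → USB stick 2  [load 17/17]
4 USB sticks opened.

4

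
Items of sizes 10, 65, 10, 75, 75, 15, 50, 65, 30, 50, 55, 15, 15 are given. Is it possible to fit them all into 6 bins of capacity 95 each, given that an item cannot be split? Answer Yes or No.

No

Total = 530; ⌈530/95⌉ = 6.
7 items each exceed half the capacity and cannot share a bin, forcing at least 7 bins.
At least 7 bins are required, but only 6 are allowed.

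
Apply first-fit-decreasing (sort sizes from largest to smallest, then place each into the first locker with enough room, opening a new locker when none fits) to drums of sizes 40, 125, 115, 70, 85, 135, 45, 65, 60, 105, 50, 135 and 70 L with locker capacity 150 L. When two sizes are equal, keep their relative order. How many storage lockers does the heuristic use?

Sorted descending: 135, 135, 125, 115, 105, 85, 70, 70, 65, 60, 50, 45, 40.
  135 → locker 1 (new)  [load 135/150]
  135 → locker 2 (new)  [load 135/150]
  125 → locker 3 (new)  [load 125/150]
  115 → locker 4 (new)  [load 115/150]
  105 → locker 5 (new)  [load 105/150]
  85 → locker 6 (new)  [load 85/150]
  70 → locker 7 (new)  [load 70/150]
  70 → locker 7  [load 140/150]
  65 → locker 6  [load 150/150]
  60 → locker 8 (new)  [load 60/150]
  50 → locker 8  [load 110/150]
  45 → locker 5  [load 150/150]
  40 → locker 8  [load 150/150]
8 storage lockers opened.

8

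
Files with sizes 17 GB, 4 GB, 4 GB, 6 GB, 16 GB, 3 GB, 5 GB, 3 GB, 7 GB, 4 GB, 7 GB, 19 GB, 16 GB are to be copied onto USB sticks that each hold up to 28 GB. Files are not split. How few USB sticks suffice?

4

Total = 19 + 17 + 16 + 16 + 7 + 7 + 6 + 5 + 4 + 4 + 4 + 3 + 3 = 111 GB.
Lower bound: ⌈111/28⌉ = 4 USB sticks.
A packing using 4 USB sticks:
  USB stick 1: 19 + 6 + 3 = 28
  USB stick 2: 17 + 7 + 4 = 28
  USB stick 3: 16 + 7 + 5 = 28
  USB stick 4: 16 + 4 + 4 + 3 = 27
This matches the lower bound, so 4 is optimal.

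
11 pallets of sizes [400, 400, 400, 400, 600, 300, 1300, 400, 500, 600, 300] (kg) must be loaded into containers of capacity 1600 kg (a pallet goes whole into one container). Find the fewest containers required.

Total = 1300 + 600 + 600 + 500 + 400 + 400 + 400 + 400 + 400 + 300 + 300 = 5600 kg.
Lower bound: ⌈5600/1600⌉ = 4 containers.
A packing using 4 containers:
  container 1: 1300 + 300 = 1600
  container 2: 600 + 600 + 400 = 1600
  container 3: 500 + 400 + 400 + 300 = 1600
  container 4: 400 + 400 = 800
This matches the lower bound, so 4 is optimal.

4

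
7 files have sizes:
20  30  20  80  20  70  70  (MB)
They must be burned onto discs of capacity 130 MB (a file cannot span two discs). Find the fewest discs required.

3

Total = 80 + 70 + 70 + 30 + 20 + 20 + 20 = 310 MB.
Lower bound: ⌈310/130⌉ = 3 discs.
A packing using 3 discs:
  disc 1: 80 + 30 + 20 = 130
  disc 2: 70 + 20 + 20 = 110
  disc 3: 70 = 70
This matches the lower bound, so 3 is optimal.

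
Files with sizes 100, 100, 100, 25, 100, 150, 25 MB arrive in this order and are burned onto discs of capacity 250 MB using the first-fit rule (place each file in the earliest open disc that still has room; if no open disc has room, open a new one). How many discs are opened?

3

  100 → disc 1 (new)  [load 100/250]
  100 → disc 1  [load 200/250]
  100 → disc 2 (new)  [load 100/250]
  25 → disc 1  [load 225/250]
  100 → disc 2  [load 200/250]
  150 → disc 3 (new)  [load 150/250]
  25 → disc 1  [load 250/250]
3 discs opened.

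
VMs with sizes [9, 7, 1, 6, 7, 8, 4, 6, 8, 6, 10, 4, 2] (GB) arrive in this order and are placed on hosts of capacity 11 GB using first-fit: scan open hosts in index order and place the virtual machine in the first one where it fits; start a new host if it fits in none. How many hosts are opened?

  9 → host 1 (new)  [load 9/11]
  7 → host 2 (new)  [load 7/11]
  1 → host 1  [load 10/11]
  6 → host 3 (new)  [load 6/11]
  7 → host 4 (new)  [load 7/11]
  8 → host 5 (new)  [load 8/11]
  4 → host 2  [load 11/11]
  6 → host 6 (new)  [load 6/11]
  8 → host 7 (new)  [load 8/11]
  6 → host 8 (new)  [load 6/11]
  10 → host 9 (new)  [load 10/11]
  4 → host 3  [load 10/11]
  2 → host 4  [load 9/11]
9 hosts opened.

9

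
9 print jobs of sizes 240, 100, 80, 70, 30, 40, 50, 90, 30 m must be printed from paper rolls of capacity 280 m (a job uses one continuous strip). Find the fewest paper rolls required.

Total = 240 + 100 + 90 + 80 + 70 + 50 + 40 + 30 + 30 = 730 m.
Lower bound: ⌈730/280⌉ = 3 paper rolls.
A packing using 3 paper rolls:
  roll 1: 240 + 40 = 280
  roll 2: 100 + 90 + 80 = 270
  roll 3: 70 + 50 + 30 + 30 = 180
This matches the lower bound, so 3 is optimal.

3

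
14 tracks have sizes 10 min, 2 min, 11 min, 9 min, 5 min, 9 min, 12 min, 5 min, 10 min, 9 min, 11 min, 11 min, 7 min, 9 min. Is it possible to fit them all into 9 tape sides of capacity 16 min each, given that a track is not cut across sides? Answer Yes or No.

Total = 120 min; ⌈120/16⌉ = 8.
10 tracks each exceed half the capacity and cannot share a side, forcing at least 10 tape sides.
At least 10 tape sides are required, but only 9 are allowed.

No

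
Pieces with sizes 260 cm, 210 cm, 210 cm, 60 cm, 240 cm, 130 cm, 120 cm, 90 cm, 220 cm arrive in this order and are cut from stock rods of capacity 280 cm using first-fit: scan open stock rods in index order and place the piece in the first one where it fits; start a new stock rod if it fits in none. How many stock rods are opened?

  260 → stock rod 1 (new)  [load 260/280]
  210 → stock rod 2 (new)  [load 210/280]
  210 → stock rod 3 (new)  [load 210/280]
  60 → stock rod 2  [load 270/280]
  240 → stock rod 4 (new)  [load 240/280]
  130 → stock rod 5 (new)  [load 130/280]
  120 → stock rod 5  [load 250/280]
  90 → stock rod 6 (new)  [load 90/280]
  220 → stock rod 7 (new)  [load 220/280]
7 stock rods opened.

7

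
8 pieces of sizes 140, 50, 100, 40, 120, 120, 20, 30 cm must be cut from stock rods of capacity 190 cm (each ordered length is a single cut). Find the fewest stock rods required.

4

Total = 140 + 120 + 120 + 100 + 50 + 40 + 30 + 20 = 620 cm.
Lower bound: ⌈620/190⌉ = 4 stock rods.
A packing using 4 stock rods:
  stock rod 1: 140 + 50 = 190
  stock rod 2: 120 + 40 + 30 = 190
  stock rod 3: 120 + 20 = 140
  stock rod 4: 100 = 100
This matches the lower bound, so 4 is optimal.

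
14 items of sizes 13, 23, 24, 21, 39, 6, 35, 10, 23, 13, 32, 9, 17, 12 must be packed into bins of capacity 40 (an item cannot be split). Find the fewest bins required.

8

Total = 39 + 35 + 32 + 24 + 23 + 23 + 21 + 17 + 13 + 13 + 12 + 10 + 9 + 6 = 277.
Lower bound: ⌈277/40⌉ = 7 bins.
A packing using 8 bins:
  bin 1: 39 = 39
  bin 2: 35 = 35
  bin 3: 32 + 6 = 38
  bin 4: 24 + 13 = 37
  bin 5: 23 + 17 = 40
  bin 6: 23 + 13 = 36
  bin 7: 21 + 12 = 33
  bin 8: 10 + 9 = 19
No arrangement into 7 bins stays within capacity, so 8 is optimal.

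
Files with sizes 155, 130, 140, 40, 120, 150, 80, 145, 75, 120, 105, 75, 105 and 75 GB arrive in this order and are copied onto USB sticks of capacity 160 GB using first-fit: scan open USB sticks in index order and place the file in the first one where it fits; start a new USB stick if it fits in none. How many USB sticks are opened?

  155 → USB stick 1 (new)  [load 155/160]
  130 → USB stick 2 (new)  [load 130/160]
  140 → USB stick 3 (new)  [load 140/160]
  40 → USB stick 4 (new)  [load 40/160]
  120 → USB stick 4  [load 160/160]
  150 → USB stick 5 (new)  [load 150/160]
  80 → USB stick 6 (new)  [load 80/160]
  145 → USB stick 7 (new)  [load 145/160]
  75 → USB stick 6  [load 155/160]
  120 → USB stick 8 (new)  [load 120/160]
  105 → USB stick 9 (new)  [load 105/160]
  75 → USB stick 10 (new)  [load 75/160]
  105 → USB stick 11 (new)  [load 105/160]
  75 → USB stick 10  [load 150/160]
11 USB sticks opened.

11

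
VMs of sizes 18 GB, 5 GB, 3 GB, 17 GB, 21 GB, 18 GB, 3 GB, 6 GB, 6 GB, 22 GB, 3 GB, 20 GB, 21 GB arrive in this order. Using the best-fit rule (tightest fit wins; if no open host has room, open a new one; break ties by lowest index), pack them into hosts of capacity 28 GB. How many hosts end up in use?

7

  18 → host 1 (new)  [load 18/28]
  5 → host 1  [load 23/28]
  3 → host 1  [load 26/28]
  17 → host 2 (new)  [load 17/28]
  21 → host 3 (new)  [load 21/28]
  18 → host 4 (new)  [load 18/28]
  3 → host 3  [load 24/28]
  6 → host 4  [load 24/28]
  6 → host 2  [load 23/28]
  22 → host 5 (new)  [load 22/28]
  3 → host 3  [load 27/28]
  20 → host 6 (new)  [load 20/28]
  21 → host 7 (new)  [load 21/28]
7 hosts opened.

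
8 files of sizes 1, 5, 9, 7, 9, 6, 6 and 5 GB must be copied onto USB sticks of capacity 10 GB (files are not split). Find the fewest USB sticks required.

6

Total = 9 + 9 + 7 + 6 + 6 + 5 + 5 + 1 = 48 GB.
Lower bound: ⌈48/10⌉ = 5 USB sticks.
A packing using 6 USB sticks:
  USB stick 1: 9 + 1 = 10
  USB stick 2: 9 = 9
  USB stick 3: 7 = 7
  USB stick 4: 6 = 6
  USB stick 5: 6 = 6
  USB stick 6: 5 + 5 = 10
No arrangement into 5 USB sticks stays within capacity, so 6 is optimal.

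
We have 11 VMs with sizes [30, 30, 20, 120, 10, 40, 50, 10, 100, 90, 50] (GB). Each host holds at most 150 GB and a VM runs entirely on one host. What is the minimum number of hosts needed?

4

Total = 120 + 100 + 90 + 50 + 50 + 40 + 30 + 30 + 20 + 10 + 10 = 550 GB.
Lower bound: ⌈550/150⌉ = 4 hosts.
A packing using 4 hosts:
  host 1: 120 + 30 = 150
  host 2: 100 + 50 = 150
  host 3: 90 + 50 + 10 = 150
  host 4: 40 + 30 + 20 + 10 = 100
This matches the lower bound, so 4 is optimal.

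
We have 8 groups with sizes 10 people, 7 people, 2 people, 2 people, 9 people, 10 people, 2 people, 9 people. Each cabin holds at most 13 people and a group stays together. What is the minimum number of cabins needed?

Total = 10 + 10 + 9 + 9 + 7 + 2 + 2 + 2 = 51 people.
Lower bound: ⌈51/13⌉ = 4 cabins.
Also, 5 groups each exceed 13/2 people, and no two of those can share a cabin, so at least 5 cabins are needed.
A packing using 5 cabins:
  cabin 1: 10 + 2 = 12
  cabin 2: 10 + 2 = 12
  cabin 3: 9 + 2 = 11
  cabin 4: 9 = 9
  cabin 5: 7 = 7
This matches the lower bound, so 5 is optimal.

5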